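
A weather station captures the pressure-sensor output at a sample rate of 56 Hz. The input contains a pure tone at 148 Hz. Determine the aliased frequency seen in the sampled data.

148 Hz mod fs = 36 Hz.
36 Hz > fs/2 = 28 Hz, folds to fs − 36 Hz = 20 Hz.

20 Hz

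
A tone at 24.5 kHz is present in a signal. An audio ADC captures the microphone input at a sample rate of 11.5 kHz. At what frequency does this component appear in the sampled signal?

24.5 kHz mod fs = 1.5 kHz.
1.5 kHz ≤ fs/2 = 5.75 kHz, appears at 1.5 kHz.

1.5 kHz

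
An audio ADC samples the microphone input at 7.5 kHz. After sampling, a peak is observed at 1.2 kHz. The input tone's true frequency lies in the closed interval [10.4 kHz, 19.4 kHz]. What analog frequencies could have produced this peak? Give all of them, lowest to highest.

13.8 kHz, 16.2 kHz

Frequencies that alias to 1.2 kHz are k·fs ± 1.2 kHz for integer k ≥ 0.
k=0: 1.2 kHz.
k=1: 6.3 kHz, 8.7 kHz.
k=2: 13.8 kHz, 16.2 kHz.
k=3: 21.3 kHz, 23.7 kHz.
Within [10.4 kHz, 19.4 kHz]: 13.8 kHz, 16.2 kHz.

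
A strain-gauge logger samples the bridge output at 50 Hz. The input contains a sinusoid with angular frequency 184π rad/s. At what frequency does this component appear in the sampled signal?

8 Hz

ω = 184π rad/s → f = ω/(2π) = 92 Hz.
92 Hz mod fs = 42 Hz.
42 Hz > fs/2 = 25 Hz, folds to fs − 42 Hz = 8 Hz.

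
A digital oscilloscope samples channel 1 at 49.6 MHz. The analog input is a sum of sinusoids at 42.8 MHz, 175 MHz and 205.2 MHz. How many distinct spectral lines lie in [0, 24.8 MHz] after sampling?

2

fs/2 = 24.8 MHz.
42.8 MHz > fs/2 = 24.8 MHz, folds to fs − 42.8 MHz = 6.8 MHz.
175 MHz mod fs = 26.2 MHz.
26.2 MHz > fs/2 = 24.8 MHz, folds to fs − 26.2 MHz = 23.4 MHz.
205.2 MHz mod fs = 6.8 MHz.
6.8 MHz ≤ fs/2 = 24.8 MHz, appears at 6.8 MHz.
Distinct values: {6.8 MHz, 23.4 MHz} → 2.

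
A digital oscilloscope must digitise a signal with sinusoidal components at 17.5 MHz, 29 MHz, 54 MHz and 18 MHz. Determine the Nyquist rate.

108 MHz

Highest-frequency component: 54 MHz.
Nyquist rate = 2 × 54 MHz = 108 MHz.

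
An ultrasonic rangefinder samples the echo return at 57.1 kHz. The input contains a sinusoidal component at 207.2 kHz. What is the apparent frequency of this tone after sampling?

21.2 kHz

207.2 kHz mod fs = 35.9 kHz.
35.9 kHz > fs/2 = 28.55 kHz, folds to fs − 35.9 kHz = 21.2 kHz.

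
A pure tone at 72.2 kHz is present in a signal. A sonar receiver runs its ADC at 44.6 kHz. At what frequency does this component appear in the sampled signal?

72.2 kHz mod fs = 27.6 kHz.
27.6 kHz > fs/2 = 22.3 kHz, folds to fs − 27.6 kHz = 17 kHz.

17 kHz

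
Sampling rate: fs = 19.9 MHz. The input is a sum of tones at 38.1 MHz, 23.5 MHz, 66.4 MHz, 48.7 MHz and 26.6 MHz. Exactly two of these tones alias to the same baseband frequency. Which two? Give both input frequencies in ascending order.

fs/2 = 9.95 MHz.
38.1 MHz mod fs = 18.2 MHz.
18.2 MHz > fs/2 = 9.95 MHz, folds to fs − 18.2 MHz = 1.7 MHz.
23.5 MHz mod fs = 3.6 MHz.
3.6 MHz ≤ fs/2 = 9.95 MHz, appears at 3.6 MHz.
66.4 MHz mod fs = 6.7 MHz.
6.7 MHz ≤ fs/2 = 9.95 MHz, appears at 6.7 MHz.
48.7 MHz mod fs = 8.9 MHz.
8.9 MHz ≤ fs/2 = 9.95 MHz, appears at 8.9 MHz.
26.6 MHz mod fs = 6.7 MHz.
6.7 MHz ≤ fs/2 = 9.95 MHz, appears at 6.7 MHz.
26.6 MHz and 66.4 MHz both map to 6.7 MHz.

26.6 MHz, 66.4 MHz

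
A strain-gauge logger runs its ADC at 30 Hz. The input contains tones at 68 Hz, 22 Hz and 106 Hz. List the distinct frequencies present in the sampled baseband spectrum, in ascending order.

8 Hz, 14 Hz

fs/2 = 15 Hz.
68 Hz mod fs = 8 Hz.
8 Hz ≤ fs/2 = 15 Hz, appears at 8 Hz.
22 Hz > fs/2 = 15 Hz, folds to fs − 22 Hz = 8 Hz.
106 Hz mod fs = 16 Hz.
16 Hz > fs/2 = 15 Hz, folds to fs − 16 Hz = 14 Hz.
Distinct values: {8 Hz, 14 Hz}.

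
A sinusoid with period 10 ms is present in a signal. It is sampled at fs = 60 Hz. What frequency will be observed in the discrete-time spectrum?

T = 10 ms → f = 1/T = 100 Hz.
100 Hz mod fs = 40 Hz.
40 Hz > fs/2 = 30 Hz, folds to fs − 40 Hz = 20 Hz.

20 Hz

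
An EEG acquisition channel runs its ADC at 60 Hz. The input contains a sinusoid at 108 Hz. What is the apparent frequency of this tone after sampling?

12 Hz

108 Hz mod fs = 48 Hz.
48 Hz > fs/2 = 30 Hz, folds to fs − 48 Hz = 12 Hz.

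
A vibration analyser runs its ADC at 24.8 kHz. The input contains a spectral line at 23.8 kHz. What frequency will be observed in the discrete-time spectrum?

1 kHz

23.8 kHz > fs/2 = 12.4 kHz, folds to fs − 23.8 kHz = 1 kHz.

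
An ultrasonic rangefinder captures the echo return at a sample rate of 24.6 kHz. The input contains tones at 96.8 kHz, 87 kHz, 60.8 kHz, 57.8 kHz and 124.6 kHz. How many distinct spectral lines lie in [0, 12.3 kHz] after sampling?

4

fs/2 = 12.3 kHz.
96.8 kHz mod fs = 23 kHz.
23 kHz > fs/2 = 12.3 kHz, folds to fs − 23 kHz = 1.6 kHz.
87 kHz mod fs = 13.2 kHz.
13.2 kHz > fs/2 = 12.3 kHz, folds to fs − 13.2 kHz = 11.4 kHz.
60.8 kHz mod fs = 11.6 kHz.
11.6 kHz ≤ fs/2 = 12.3 kHz, appears at 11.6 kHz.
57.8 kHz mod fs = 8.6 kHz.
8.6 kHz ≤ fs/2 = 12.3 kHz, appears at 8.6 kHz.
124.6 kHz mod fs = 1.6 kHz.
1.6 kHz ≤ fs/2 = 12.3 kHz, appears at 1.6 kHz.
Distinct values: {1.6 kHz, 8.6 kHz, 11.4 kHz, 11.6 kHz} → 4.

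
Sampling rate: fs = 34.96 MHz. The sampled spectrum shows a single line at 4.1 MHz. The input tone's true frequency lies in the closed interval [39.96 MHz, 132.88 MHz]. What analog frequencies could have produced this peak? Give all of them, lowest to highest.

Frequencies that alias to 4.1 MHz are k·fs ± 4.1 MHz for integer k ≥ 0.
k=0: 4.1 MHz.
k=1: 30.86 MHz, 39.06 MHz.
k=2: 65.82 MHz, 74.02 MHz.
k=3: 100.78 MHz, 108.98 MHz.
k=4: 135.74 MHz, 143.94 MHz.
Within [39.96 MHz, 132.88 MHz]: 65.82 MHz, 74.02 MHz, 100.78 MHz, 108.98 MHz.

65.82 MHz, 74.02 MHz, 100.78 MHz, 108.98 MHz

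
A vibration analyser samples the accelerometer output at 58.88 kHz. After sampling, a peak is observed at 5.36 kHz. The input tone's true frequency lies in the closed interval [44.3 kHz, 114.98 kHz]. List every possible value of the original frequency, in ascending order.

Frequencies that alias to 5.36 kHz are k·fs ± 5.36 kHz for integer k ≥ 0.
k=0: 5.36 kHz.
k=1: 53.52 kHz, 64.24 kHz.
k=2: 112.4 kHz, 123.12 kHz.
k=3: 171.28 kHz, 182 kHz.
Within [44.3 kHz, 114.98 kHz]: 53.52 kHz, 64.24 kHz, 112.4 kHz.

53.52 kHz, 64.24 kHz, 112.4 kHz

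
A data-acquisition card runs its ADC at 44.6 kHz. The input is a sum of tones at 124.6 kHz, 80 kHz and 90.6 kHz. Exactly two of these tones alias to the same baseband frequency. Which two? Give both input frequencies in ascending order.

80 kHz, 124.6 kHz

fs/2 = 22.3 kHz.
124.6 kHz mod fs = 35.4 kHz.
35.4 kHz > fs/2 = 22.3 kHz, folds to fs − 35.4 kHz = 9.2 kHz.
80 kHz mod fs = 35.4 kHz.
35.4 kHz > fs/2 = 22.3 kHz, folds to fs − 35.4 kHz = 9.2 kHz.
90.6 kHz mod fs = 1.4 kHz.
1.4 kHz ≤ fs/2 = 22.3 kHz, appears at 1.4 kHz.
80 kHz and 124.6 kHz both map to 9.2 kHz.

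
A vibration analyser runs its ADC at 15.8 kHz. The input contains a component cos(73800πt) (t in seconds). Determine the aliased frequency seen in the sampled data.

5.3 kHz

ω = 73800π rad/s → f = ω/(2π) = 36900 Hz = 36.9 kHz.
36.9 kHz mod fs = 5.3 kHz.
5.3 kHz ≤ fs/2 = 7.9 kHz, appears at 5.3 kHz.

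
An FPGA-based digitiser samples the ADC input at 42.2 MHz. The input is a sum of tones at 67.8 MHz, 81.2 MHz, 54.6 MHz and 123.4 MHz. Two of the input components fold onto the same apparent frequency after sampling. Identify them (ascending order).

81.2 MHz, 123.4 MHz

fs/2 = 21.1 MHz.
67.8 MHz mod fs = 25.6 MHz.
25.6 MHz > fs/2 = 21.1 MHz, folds to fs − 25.6 MHz = 16.6 MHz.
81.2 MHz mod fs = 39 MHz.
39 MHz > fs/2 = 21.1 MHz, folds to fs − 39 MHz = 3.2 MHz.
54.6 MHz mod fs = 12.4 MHz.
12.4 MHz ≤ fs/2 = 21.1 MHz, appears at 12.4 MHz.
123.4 MHz mod fs = 39 MHz.
39 MHz > fs/2 = 21.1 MHz, folds to fs − 39 MHz = 3.2 MHz.
81.2 MHz and 123.4 MHz both map to 3.2 MHz.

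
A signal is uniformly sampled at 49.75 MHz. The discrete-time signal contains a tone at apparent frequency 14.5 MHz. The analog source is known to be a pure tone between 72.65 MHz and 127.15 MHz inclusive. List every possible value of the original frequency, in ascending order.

85 MHz, 114 MHz

Frequencies that alias to 14.5 MHz are k·fs ± 14.5 MHz for integer k ≥ 0.
k=0: 14.5 MHz.
k=1: 35.25 MHz, 64.25 MHz.
k=2: 85 MHz, 114 MHz.
k=3: 134.75 MHz, 163.75 MHz.
Within [72.65 MHz, 127.15 MHz]: 85 MHz, 114 MHz.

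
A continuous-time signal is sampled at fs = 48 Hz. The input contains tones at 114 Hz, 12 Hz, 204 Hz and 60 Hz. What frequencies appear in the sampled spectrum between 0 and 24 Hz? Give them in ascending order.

12 Hz, 18 Hz

fs/2 = 24 Hz.
114 Hz mod fs = 18 Hz.
18 Hz ≤ fs/2 = 24 Hz, appears at 18 Hz.
12 Hz ≤ fs/2 = 24 Hz, passes unchanged.
204 Hz mod fs = 12 Hz.
12 Hz ≤ fs/2 = 24 Hz, appears at 12 Hz.
60 Hz mod fs = 12 Hz.
12 Hz ≤ fs/2 = 24 Hz, appears at 12 Hz.
Distinct values: {12 Hz, 18 Hz}.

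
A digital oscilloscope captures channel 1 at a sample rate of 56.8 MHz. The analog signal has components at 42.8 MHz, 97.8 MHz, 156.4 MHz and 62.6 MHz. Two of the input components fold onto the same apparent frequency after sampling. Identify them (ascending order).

42.8 MHz, 156.4 MHz

fs/2 = 28.4 MHz.
42.8 MHz > fs/2 = 28.4 MHz, folds to fs − 42.8 MHz = 14 MHz.
97.8 MHz mod fs = 41 MHz.
41 MHz > fs/2 = 28.4 MHz, folds to fs − 41 MHz = 15.8 MHz.
156.4 MHz mod fs = 42.8 MHz.
42.8 MHz > fs/2 = 28.4 MHz, folds to fs − 42.8 MHz = 14 MHz.
62.6 MHz mod fs = 5.8 MHz.
5.8 MHz ≤ fs/2 = 28.4 MHz, appears at 5.8 MHz.
42.8 MHz and 156.4 MHz both map to 14 MHz.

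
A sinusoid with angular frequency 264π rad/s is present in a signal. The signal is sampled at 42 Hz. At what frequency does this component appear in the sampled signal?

6 Hz

ω = 264π rad/s → f = ω/(2π) = 132 Hz.
132 Hz mod fs = 6 Hz.
6 Hz ≤ fs/2 = 21 Hz, appears at 6 Hz.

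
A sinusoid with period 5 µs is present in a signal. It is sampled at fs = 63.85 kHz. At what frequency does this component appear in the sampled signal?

8.45 kHz

T = 5 µs → f = 1/T = 200 kHz.
200 kHz mod fs = 8.45 kHz.
8.45 kHz ≤ fs/2 = 31.925 kHz, appears at 8.45 kHz.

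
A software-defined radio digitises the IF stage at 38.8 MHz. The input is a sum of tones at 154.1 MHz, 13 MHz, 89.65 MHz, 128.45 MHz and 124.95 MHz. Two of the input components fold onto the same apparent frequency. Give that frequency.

12.05 MHz

fs/2 = 19.4 MHz.
154.1 MHz mod fs = 37.7 MHz.
37.7 MHz > fs/2 = 19.4 MHz, folds to fs − 37.7 MHz = 1.1 MHz.
13 MHz ≤ fs/2 = 19.4 MHz, passes unchanged.
89.65 MHz mod fs = 12.05 MHz.
12.05 MHz ≤ fs/2 = 19.4 MHz, appears at 12.05 MHz.
128.45 MHz mod fs = 12.05 MHz.
12.05 MHz ≤ fs/2 = 19.4 MHz, appears at 12.05 MHz.
124.95 MHz mod fs = 8.55 MHz.
8.55 MHz ≤ fs/2 = 19.4 MHz, appears at 8.55 MHz.
89.65 MHz and 128.45 MHz both map to 12.05 MHz.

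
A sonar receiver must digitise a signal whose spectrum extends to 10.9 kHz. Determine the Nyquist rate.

21.8 kHz

Nyquist rate = 2 × 10.9 kHz = 21.8 kHz.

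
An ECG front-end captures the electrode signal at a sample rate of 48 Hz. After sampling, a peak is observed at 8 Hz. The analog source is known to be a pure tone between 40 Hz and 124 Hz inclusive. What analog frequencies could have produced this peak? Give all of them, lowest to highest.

Frequencies that alias to 8 Hz are k·fs ± 8 Hz for integer k ≥ 0.
k=0: 8 Hz.
k=1: 40 Hz, 56 Hz.
k=2: 88 Hz, 104 Hz.
k=3: 136 Hz, 152 Hz.
Within [40 Hz, 124 Hz]: 40 Hz, 56 Hz, 88 Hz, 104 Hz.

40 Hz, 56 Hz, 88 Hz, 104 Hz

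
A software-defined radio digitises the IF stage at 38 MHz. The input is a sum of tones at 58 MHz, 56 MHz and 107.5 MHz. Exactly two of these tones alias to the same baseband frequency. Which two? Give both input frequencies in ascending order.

fs/2 = 19 MHz.
58 MHz mod fs = 20 MHz.
20 MHz > fs/2 = 19 MHz, folds to fs − 20 MHz = 18 MHz.
56 MHz mod fs = 18 MHz.
18 MHz ≤ fs/2 = 19 MHz, appears at 18 MHz.
107.5 MHz mod fs = 31.5 MHz.
31.5 MHz > fs/2 = 19 MHz, folds to fs − 31.5 MHz = 6.5 MHz.
56 MHz and 58 MHz both map to 18 MHz.

56 MHz, 58 MHz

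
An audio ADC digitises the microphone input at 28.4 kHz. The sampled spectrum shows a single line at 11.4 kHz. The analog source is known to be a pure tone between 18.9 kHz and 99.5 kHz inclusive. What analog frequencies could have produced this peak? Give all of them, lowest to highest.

39.8 kHz, 45.4 kHz, 68.2 kHz, 73.8 kHz, 96.6 kHz

Frequencies that alias to 11.4 kHz are k·fs ± 11.4 kHz for integer k ≥ 0.
k=0: 11.4 kHz.
k=1: 17 kHz, 39.8 kHz.
k=2: 45.4 kHz, 68.2 kHz.
k=3: 73.8 kHz, 96.6 kHz.
k=4: 102.2 kHz, 125 kHz.
Within [18.9 kHz, 99.5 kHz]: 39.8 kHz, 45.4 kHz, 68.2 kHz, 73.8 kHz, 96.6 kHz.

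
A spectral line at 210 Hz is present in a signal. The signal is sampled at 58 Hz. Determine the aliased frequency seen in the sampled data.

210 Hz mod fs = 36 Hz.
36 Hz > fs/2 = 29 Hz, folds to fs − 36 Hz = 22 Hz.

22 Hz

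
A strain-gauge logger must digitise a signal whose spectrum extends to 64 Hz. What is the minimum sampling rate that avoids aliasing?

Nyquist rate = 2 × 64 Hz = 128 Hz.

128 Hz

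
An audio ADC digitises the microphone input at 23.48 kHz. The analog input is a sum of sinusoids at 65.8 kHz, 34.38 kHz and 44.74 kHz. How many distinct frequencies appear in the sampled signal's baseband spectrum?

3

fs/2 = 11.74 kHz.
65.8 kHz mod fs = 18.84 kHz.
18.84 kHz > fs/2 = 11.74 kHz, folds to fs − 18.84 kHz = 4.64 kHz.
34.38 kHz mod fs = 10.9 kHz.
10.9 kHz ≤ fs/2 = 11.74 kHz, appears at 10.9 kHz.
44.74 kHz mod fs = 21.26 kHz.
21.26 kHz > fs/2 = 11.74 kHz, folds to fs − 21.26 kHz = 2.22 kHz.
Distinct values: {2.22 kHz, 4.64 kHz, 10.9 kHz} → 3.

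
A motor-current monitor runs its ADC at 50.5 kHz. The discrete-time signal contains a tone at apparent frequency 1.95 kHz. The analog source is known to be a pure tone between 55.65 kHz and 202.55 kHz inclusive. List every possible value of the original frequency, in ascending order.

Frequencies that alias to 1.95 kHz are k·fs ± 1.95 kHz for integer k ≥ 0.
k=0: 1.95 kHz.
k=1: 48.55 kHz, 52.45 kHz.
k=2: 99.05 kHz, 102.95 kHz.
k=3: 149.55 kHz, 153.45 kHz.
k=4: 200.05 kHz, 203.95 kHz.
k=5: 250.55 kHz, 254.45 kHz.
Within [55.65 kHz, 202.55 kHz]: 99.05 kHz, 102.95 kHz, 149.55 kHz, 153.45 kHz, 200.05 kHz.

99.05 kHz, 102.95 kHz, 149.55 kHz, 153.45 kHz, 200.05 kHz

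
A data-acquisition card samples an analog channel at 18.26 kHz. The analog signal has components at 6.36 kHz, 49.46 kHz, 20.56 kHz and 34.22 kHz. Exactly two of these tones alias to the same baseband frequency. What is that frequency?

fs/2 = 9.13 kHz.
6.36 kHz ≤ fs/2 = 9.13 kHz, passes unchanged.
49.46 kHz mod fs = 12.94 kHz.
12.94 kHz > fs/2 = 9.13 kHz, folds to fs − 12.94 kHz = 5.32 kHz.
20.56 kHz mod fs = 2.3 kHz.
2.3 kHz ≤ fs/2 = 9.13 kHz, appears at 2.3 kHz.
34.22 kHz mod fs = 15.96 kHz.
15.96 kHz > fs/2 = 9.13 kHz, folds to fs − 15.96 kHz = 2.3 kHz.
20.56 kHz and 34.22 kHz both map to 2.3 kHz.

2.3 kHz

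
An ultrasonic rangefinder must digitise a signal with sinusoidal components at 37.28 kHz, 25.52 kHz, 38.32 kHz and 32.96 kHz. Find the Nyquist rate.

Highest-frequency component: 38.32 kHz.
Nyquist rate = 2 × 38.32 kHz = 76.64 kHz.

76.64 kHz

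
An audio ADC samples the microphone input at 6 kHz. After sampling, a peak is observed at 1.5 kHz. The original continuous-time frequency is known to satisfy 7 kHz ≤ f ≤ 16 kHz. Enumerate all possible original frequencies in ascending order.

Frequencies that alias to 1.5 kHz are k·fs ± 1.5 kHz for integer k ≥ 0.
k=0: 1.5 kHz.
k=1: 4.5 kHz, 7.5 kHz.
k=2: 10.5 kHz, 13.5 kHz.
k=3: 16.5 kHz, 19.5 kHz.
Within [7 kHz, 16 kHz]: 7.5 kHz, 10.5 kHz, 13.5 kHz.

7.5 kHz, 10.5 kHz, 13.5 kHz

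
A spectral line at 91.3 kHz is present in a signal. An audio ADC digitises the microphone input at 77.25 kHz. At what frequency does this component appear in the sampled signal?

14.05 kHz

91.3 kHz mod fs = 14.05 kHz.
14.05 kHz ≤ fs/2 = 38.625 kHz, appears at 14.05 kHz.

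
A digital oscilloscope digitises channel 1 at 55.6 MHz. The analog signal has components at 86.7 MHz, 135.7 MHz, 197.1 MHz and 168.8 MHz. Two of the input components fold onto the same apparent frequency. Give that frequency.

24.5 MHz

fs/2 = 27.8 MHz.
86.7 MHz mod fs = 31.1 MHz.
31.1 MHz > fs/2 = 27.8 MHz, folds to fs − 31.1 MHz = 24.5 MHz.
135.7 MHz mod fs = 24.5 MHz.
24.5 MHz ≤ fs/2 = 27.8 MHz, appears at 24.5 MHz.
197.1 MHz mod fs = 30.3 MHz.
30.3 MHz > fs/2 = 27.8 MHz, folds to fs − 30.3 MHz = 25.3 MHz.
168.8 MHz mod fs = 2 MHz.
2 MHz ≤ fs/2 = 27.8 MHz, appears at 2 MHz.
86.7 MHz and 135.7 MHz both map to 24.5 MHz.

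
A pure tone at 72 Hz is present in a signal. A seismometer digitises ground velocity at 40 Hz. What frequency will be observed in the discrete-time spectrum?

8 Hz

72 Hz mod fs = 32 Hz.
32 Hz > fs/2 = 20 Hz, folds to fs − 32 Hz = 8 Hz.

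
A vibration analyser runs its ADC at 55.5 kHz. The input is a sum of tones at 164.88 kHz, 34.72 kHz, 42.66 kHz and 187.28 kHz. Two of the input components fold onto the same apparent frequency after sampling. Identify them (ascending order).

34.72 kHz, 187.28 kHz

fs/2 = 27.75 kHz.
164.88 kHz mod fs = 53.88 kHz.
53.88 kHz > fs/2 = 27.75 kHz, folds to fs − 53.88 kHz = 1.62 kHz.
34.72 kHz > fs/2 = 27.75 kHz, folds to fs − 34.72 kHz = 20.78 kHz.
42.66 kHz > fs/2 = 27.75 kHz, folds to fs − 42.66 kHz = 12.84 kHz.
187.28 kHz mod fs = 20.78 kHz.
20.78 kHz ≤ fs/2 = 27.75 kHz, appears at 20.78 kHz.
34.72 kHz and 187.28 kHz both map to 20.78 kHz.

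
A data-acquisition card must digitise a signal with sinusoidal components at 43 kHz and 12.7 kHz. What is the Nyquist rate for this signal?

Highest-frequency component: 43 kHz.
Nyquist rate = 2 × 43 kHz = 86 kHz.

86 kHz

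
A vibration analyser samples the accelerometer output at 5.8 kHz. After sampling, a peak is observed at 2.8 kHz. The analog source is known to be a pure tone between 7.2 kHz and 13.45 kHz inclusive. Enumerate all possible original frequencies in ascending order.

Frequencies that alias to 2.8 kHz are k·fs ± 2.8 kHz for integer k ≥ 0.
k=0: 2.8 kHz.
k=1: 3 kHz, 8.6 kHz.
k=2: 8.8 kHz, 14.4 kHz.
k=3: 14.6 kHz, 20.2 kHz.
Within [7.2 kHz, 13.45 kHz]: 8.6 kHz, 8.8 kHz.

8.6 kHz, 8.8 kHz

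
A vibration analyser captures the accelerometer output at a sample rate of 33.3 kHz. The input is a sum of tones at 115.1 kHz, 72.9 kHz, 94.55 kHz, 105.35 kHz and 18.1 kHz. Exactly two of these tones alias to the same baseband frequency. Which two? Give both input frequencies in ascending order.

fs/2 = 16.65 kHz.
115.1 kHz mod fs = 15.2 kHz.
15.2 kHz ≤ fs/2 = 16.65 kHz, appears at 15.2 kHz.
72.9 kHz mod fs = 6.3 kHz.
6.3 kHz ≤ fs/2 = 16.65 kHz, appears at 6.3 kHz.
94.55 kHz mod fs = 27.95 kHz.
27.95 kHz > fs/2 = 16.65 kHz, folds to fs − 27.95 kHz = 5.35 kHz.
105.35 kHz mod fs = 5.45 kHz.
5.45 kHz ≤ fs/2 = 16.65 kHz, appears at 5.45 kHz.
18.1 kHz > fs/2 = 16.65 kHz, folds to fs − 18.1 kHz = 15.2 kHz.
18.1 kHz and 115.1 kHz both map to 15.2 kHz.

18.1 kHz, 115.1 kHz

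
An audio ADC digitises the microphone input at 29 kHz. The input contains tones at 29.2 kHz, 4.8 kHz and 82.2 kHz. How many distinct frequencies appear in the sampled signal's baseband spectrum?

2

fs/2 = 14.5 kHz.
29.2 kHz mod fs = 0.2 kHz.
0.2 kHz ≤ fs/2 = 14.5 kHz, appears at 0.2 kHz.
4.8 kHz ≤ fs/2 = 14.5 kHz, passes unchanged.
82.2 kHz mod fs = 24.2 kHz.
24.2 kHz > fs/2 = 14.5 kHz, folds to fs − 24.2 kHz = 4.8 kHz.
Distinct values: {0.2 kHz, 4.8 kHz} → 2.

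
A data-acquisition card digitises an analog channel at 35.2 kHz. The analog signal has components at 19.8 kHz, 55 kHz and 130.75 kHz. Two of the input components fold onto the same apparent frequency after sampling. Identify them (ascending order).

19.8 kHz, 55 kHz

fs/2 = 17.6 kHz.
19.8 kHz > fs/2 = 17.6 kHz, folds to fs − 19.8 kHz = 15.4 kHz.
55 kHz mod fs = 19.8 kHz.
19.8 kHz > fs/2 = 17.6 kHz, folds to fs − 19.8 kHz = 15.4 kHz.
130.75 kHz mod fs = 25.15 kHz.
25.15 kHz > fs/2 = 17.6 kHz, folds to fs − 25.15 kHz = 10.05 kHz.
19.8 kHz and 55 kHz both map to 15.4 kHz.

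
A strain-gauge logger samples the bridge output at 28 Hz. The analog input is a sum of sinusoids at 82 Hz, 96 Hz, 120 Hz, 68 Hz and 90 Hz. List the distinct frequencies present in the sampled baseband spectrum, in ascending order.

fs/2 = 14 Hz.
82 Hz mod fs = 26 Hz.
26 Hz > fs/2 = 14 Hz, folds to fs − 26 Hz = 2 Hz.
96 Hz mod fs = 12 Hz.
12 Hz ≤ fs/2 = 14 Hz, appears at 12 Hz.
120 Hz mod fs = 8 Hz.
8 Hz ≤ fs/2 = 14 Hz, appears at 8 Hz.
68 Hz mod fs = 12 Hz.
12 Hz ≤ fs/2 = 14 Hz, appears at 12 Hz.
90 Hz mod fs = 6 Hz.
6 Hz ≤ fs/2 = 14 Hz, appears at 6 Hz.
Distinct values: {2 Hz, 6 Hz, 8 Hz, 12 Hz}.

2 Hz, 6 Hz, 8 Hz, 12 Hz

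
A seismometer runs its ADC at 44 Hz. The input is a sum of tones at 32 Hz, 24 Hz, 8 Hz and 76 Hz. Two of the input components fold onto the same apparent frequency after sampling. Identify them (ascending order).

fs/2 = 22 Hz.
32 Hz > fs/2 = 22 Hz, folds to fs − 32 Hz = 12 Hz.
24 Hz > fs/2 = 22 Hz, folds to fs − 24 Hz = 20 Hz.
8 Hz ≤ fs/2 = 22 Hz, passes unchanged.
76 Hz mod fs = 32 Hz.
32 Hz > fs/2 = 22 Hz, folds to fs − 32 Hz = 12 Hz.
32 Hz and 76 Hz both map to 12 Hz.

32 Hz, 76 Hz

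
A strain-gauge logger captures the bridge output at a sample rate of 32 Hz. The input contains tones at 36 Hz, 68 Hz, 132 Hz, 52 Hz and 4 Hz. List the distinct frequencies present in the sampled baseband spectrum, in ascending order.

fs/2 = 16 Hz.
36 Hz mod fs = 4 Hz.
4 Hz ≤ fs/2 = 16 Hz, appears at 4 Hz.
68 Hz mod fs = 4 Hz.
4 Hz ≤ fs/2 = 16 Hz, appears at 4 Hz.
132 Hz mod fs = 4 Hz.
4 Hz ≤ fs/2 = 16 Hz, appears at 4 Hz.
52 Hz mod fs = 20 Hz.
20 Hz > fs/2 = 16 Hz, folds to fs − 20 Hz = 12 Hz.
4 Hz ≤ fs/2 = 16 Hz, passes unchanged.
Distinct values: {4 Hz, 12 Hz}.

4 Hz, 12 Hz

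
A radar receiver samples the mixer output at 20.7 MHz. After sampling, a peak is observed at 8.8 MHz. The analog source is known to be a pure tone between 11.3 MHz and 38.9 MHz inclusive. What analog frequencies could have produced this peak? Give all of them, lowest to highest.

11.9 MHz, 29.5 MHz, 32.6 MHz

Frequencies that alias to 8.8 MHz are k·fs ± 8.8 MHz for integer k ≥ 0.
k=0: 8.8 MHz.
k=1: 11.9 MHz, 29.5 MHz.
k=2: 32.6 MHz, 50.2 MHz.
k=3: 53.3 MHz, 70.9 MHz.
Within [11.3 MHz, 38.9 MHz]: 11.9 MHz, 29.5 MHz, 32.6 MHz.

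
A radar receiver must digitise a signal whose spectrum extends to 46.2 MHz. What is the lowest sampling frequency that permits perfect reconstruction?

Nyquist rate = 2 × 46.2 MHz = 92.4 MHz.

92.4 MHz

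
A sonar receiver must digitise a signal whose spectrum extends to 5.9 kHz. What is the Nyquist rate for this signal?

11.8 kHz

Nyquist rate = 2 × 5.9 kHz = 11.8 kHz.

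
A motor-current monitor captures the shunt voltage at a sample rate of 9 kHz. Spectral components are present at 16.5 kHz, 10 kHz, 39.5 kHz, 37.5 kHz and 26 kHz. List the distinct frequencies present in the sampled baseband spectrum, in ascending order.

fs/2 = 4.5 kHz.
16.5 kHz mod fs = 7.5 kHz.
7.5 kHz > fs/2 = 4.5 kHz, folds to fs − 7.5 kHz = 1.5 kHz.
10 kHz mod fs = 1 kHz.
1 kHz ≤ fs/2 = 4.5 kHz, appears at 1 kHz.
39.5 kHz mod fs = 3.5 kHz.
3.5 kHz ≤ fs/2 = 4.5 kHz, appears at 3.5 kHz.
37.5 kHz mod fs = 1.5 kHz.
1.5 kHz ≤ fs/2 = 4.5 kHz, appears at 1.5 kHz.
26 kHz mod fs = 8 kHz.
8 kHz > fs/2 = 4.5 kHz, folds to fs − 8 kHz = 1 kHz.
Distinct values: {1 kHz, 1.5 kHz, 3.5 kHz}.

1 kHz, 1.5 kHz, 3.5 kHz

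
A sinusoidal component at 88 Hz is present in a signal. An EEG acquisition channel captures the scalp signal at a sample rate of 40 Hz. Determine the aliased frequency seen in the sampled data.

88 Hz mod fs = 8 Hz.
8 Hz ≤ fs/2 = 20 Hz, appears at 8 Hz.

8 Hz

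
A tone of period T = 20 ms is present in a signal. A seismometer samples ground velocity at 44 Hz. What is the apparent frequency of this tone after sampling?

6 Hz

T = 20 ms → f = 1/T = 50 Hz.
50 Hz mod fs = 6 Hz.
6 Hz ≤ fs/2 = 22 Hz, appears at 6 Hz.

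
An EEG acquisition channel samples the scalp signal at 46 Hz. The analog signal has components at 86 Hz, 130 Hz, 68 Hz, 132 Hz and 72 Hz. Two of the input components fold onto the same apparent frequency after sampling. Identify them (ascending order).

86 Hz, 132 Hz

fs/2 = 23 Hz.
86 Hz mod fs = 40 Hz.
40 Hz > fs/2 = 23 Hz, folds to fs − 40 Hz = 6 Hz.
130 Hz mod fs = 38 Hz.
38 Hz > fs/2 = 23 Hz, folds to fs − 38 Hz = 8 Hz.
68 Hz mod fs = 22 Hz.
22 Hz ≤ fs/2 = 23 Hz, appears at 22 Hz.
132 Hz mod fs = 40 Hz.
40 Hz > fs/2 = 23 Hz, folds to fs − 40 Hz = 6 Hz.
72 Hz mod fs = 26 Hz.
26 Hz > fs/2 = 23 Hz, folds to fs − 26 Hz = 20 Hz.
86 Hz and 132 Hz both map to 6 Hz.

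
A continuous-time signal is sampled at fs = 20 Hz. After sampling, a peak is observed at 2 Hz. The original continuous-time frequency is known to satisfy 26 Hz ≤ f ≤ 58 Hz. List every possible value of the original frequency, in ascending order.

Frequencies that alias to 2 Hz are k·fs ± 2 Hz for integer k ≥ 0.
k=0: 2 Hz.
k=1: 18 Hz, 22 Hz.
k=2: 38 Hz, 42 Hz.
k=3: 58 Hz, 62 Hz.
k=4: 78 Hz, 82 Hz.
Within [26 Hz, 58 Hz]: 38 Hz, 42 Hz, 58 Hz.

38 Hz, 42 Hz, 58 Hz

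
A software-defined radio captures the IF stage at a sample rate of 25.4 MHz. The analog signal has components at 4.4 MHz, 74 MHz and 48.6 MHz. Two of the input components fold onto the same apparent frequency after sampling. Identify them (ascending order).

48.6 MHz, 74 MHz

fs/2 = 12.7 MHz.
4.4 MHz ≤ fs/2 = 12.7 MHz, passes unchanged.
74 MHz mod fs = 23.2 MHz.
23.2 MHz > fs/2 = 12.7 MHz, folds to fs − 23.2 MHz = 2.2 MHz.
48.6 MHz mod fs = 23.2 MHz.
23.2 MHz > fs/2 = 12.7 MHz, folds to fs − 23.2 MHz = 2.2 MHz.
48.6 MHz and 74 MHz both map to 2.2 MHz.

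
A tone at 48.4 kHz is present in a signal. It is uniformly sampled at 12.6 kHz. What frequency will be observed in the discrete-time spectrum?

48.4 kHz mod fs = 10.6 kHz.
10.6 kHz > fs/2 = 6.3 kHz, folds to fs − 10.6 kHz = 2 kHz.

2 kHz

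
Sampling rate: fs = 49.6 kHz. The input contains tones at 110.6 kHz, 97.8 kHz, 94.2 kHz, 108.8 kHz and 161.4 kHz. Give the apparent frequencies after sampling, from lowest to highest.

fs/2 = 24.8 kHz.
110.6 kHz mod fs = 11.4 kHz.
11.4 kHz ≤ fs/2 = 24.8 kHz, appears at 11.4 kHz.
97.8 kHz mod fs = 48.2 kHz.
48.2 kHz > fs/2 = 24.8 kHz, folds to fs − 48.2 kHz = 1.4 kHz.
94.2 kHz mod fs = 44.6 kHz.
44.6 kHz > fs/2 = 24.8 kHz, folds to fs − 44.6 kHz = 5 kHz.
108.8 kHz mod fs = 9.6 kHz.
9.6 kHz ≤ fs/2 = 24.8 kHz, appears at 9.6 kHz.
161.4 kHz mod fs = 12.6 kHz.
12.6 kHz ≤ fs/2 = 24.8 kHz, appears at 12.6 kHz.
Distinct values: {1.4 kHz, 5 kHz, 9.6 kHz, 11.4 kHz, 12.6 kHz}.

1.4 kHz, 5 kHz, 9.6 kHz, 11.4 kHz, 12.6 kHz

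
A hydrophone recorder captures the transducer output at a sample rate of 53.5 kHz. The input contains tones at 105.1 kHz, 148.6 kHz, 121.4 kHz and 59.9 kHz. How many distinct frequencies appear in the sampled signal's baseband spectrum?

fs/2 = 26.75 kHz.
105.1 kHz mod fs = 51.6 kHz.
51.6 kHz > fs/2 = 26.75 kHz, folds to fs − 51.6 kHz = 1.9 kHz.
148.6 kHz mod fs = 41.6 kHz.
41.6 kHz > fs/2 = 26.75 kHz, folds to fs − 41.6 kHz = 11.9 kHz.
121.4 kHz mod fs = 14.4 kHz.
14.4 kHz ≤ fs/2 = 26.75 kHz, appears at 14.4 kHz.
59.9 kHz mod fs = 6.4 kHz.
6.4 kHz ≤ fs/2 = 26.75 kHz, appears at 6.4 kHz.
Distinct values: {1.9 kHz, 6.4 kHz, 11.9 kHz, 14.4 kHz} → 4.

4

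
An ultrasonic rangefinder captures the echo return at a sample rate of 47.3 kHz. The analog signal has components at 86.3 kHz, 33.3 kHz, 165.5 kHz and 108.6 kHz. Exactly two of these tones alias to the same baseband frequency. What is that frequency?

14 kHz

fs/2 = 23.65 kHz.
86.3 kHz mod fs = 39 kHz.
39 kHz > fs/2 = 23.65 kHz, folds to fs − 39 kHz = 8.3 kHz.
33.3 kHz > fs/2 = 23.65 kHz, folds to fs − 33.3 kHz = 14 kHz.
165.5 kHz mod fs = 23.6 kHz.
23.6 kHz ≤ fs/2 = 23.65 kHz, appears at 23.6 kHz.
108.6 kHz mod fs = 14 kHz.
14 kHz ≤ fs/2 = 23.65 kHz, appears at 14 kHz.
33.3 kHz and 108.6 kHz both map to 14 kHz.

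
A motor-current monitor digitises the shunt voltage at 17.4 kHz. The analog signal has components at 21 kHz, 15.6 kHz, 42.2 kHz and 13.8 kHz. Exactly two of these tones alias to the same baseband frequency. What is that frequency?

3.6 kHz

fs/2 = 8.7 kHz.
21 kHz mod fs = 3.6 kHz.
3.6 kHz ≤ fs/2 = 8.7 kHz, appears at 3.6 kHz.
15.6 kHz > fs/2 = 8.7 kHz, folds to fs − 15.6 kHz = 1.8 kHz.
42.2 kHz mod fs = 7.4 kHz.
7.4 kHz ≤ fs/2 = 8.7 kHz, appears at 7.4 kHz.
13.8 kHz > fs/2 = 8.7 kHz, folds to fs − 13.8 kHz = 3.6 kHz.
13.8 kHz and 21 kHz both map to 3.6 kHz.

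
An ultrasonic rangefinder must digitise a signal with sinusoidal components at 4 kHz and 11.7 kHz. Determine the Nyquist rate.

Highest-frequency component: 11.7 kHz.
Nyquist rate = 2 × 11.7 kHz = 23.4 kHz.

23.4 kHz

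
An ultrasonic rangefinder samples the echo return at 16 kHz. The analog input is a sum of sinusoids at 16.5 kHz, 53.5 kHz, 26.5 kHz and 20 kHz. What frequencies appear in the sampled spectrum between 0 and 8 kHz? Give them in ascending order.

0.5 kHz, 4 kHz, 5.5 kHz

fs/2 = 8 kHz.
16.5 kHz mod fs = 0.5 kHz.
0.5 kHz ≤ fs/2 = 8 kHz, appears at 0.5 kHz.
53.5 kHz mod fs = 5.5 kHz.
5.5 kHz ≤ fs/2 = 8 kHz, appears at 5.5 kHz.
26.5 kHz mod fs = 10.5 kHz.
10.5 kHz > fs/2 = 8 kHz, folds to fs − 10.5 kHz = 5.5 kHz.
20 kHz mod fs = 4 kHz.
4 kHz ≤ fs/2 = 8 kHz, appears at 4 kHz.
Distinct values: {0.5 kHz, 4 kHz, 5.5 kHz}.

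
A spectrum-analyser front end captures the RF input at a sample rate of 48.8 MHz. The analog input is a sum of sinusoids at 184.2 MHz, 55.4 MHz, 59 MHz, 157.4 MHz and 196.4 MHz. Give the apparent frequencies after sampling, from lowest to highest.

fs/2 = 24.4 MHz.
184.2 MHz mod fs = 37.8 MHz.
37.8 MHz > fs/2 = 24.4 MHz, folds to fs − 37.8 MHz = 11 MHz.
55.4 MHz mod fs = 6.6 MHz.
6.6 MHz ≤ fs/2 = 24.4 MHz, appears at 6.6 MHz.
59 MHz mod fs = 10.2 MHz.
10.2 MHz ≤ fs/2 = 24.4 MHz, appears at 10.2 MHz.
157.4 MHz mod fs = 11 MHz.
11 MHz ≤ fs/2 = 24.4 MHz, appears at 11 MHz.
196.4 MHz mod fs = 1.2 MHz.
1.2 MHz ≤ fs/2 = 24.4 MHz, appears at 1.2 MHz.
Distinct values: {1.2 MHz, 6.6 MHz, 10.2 MHz, 11 MHz}.

1.2 MHz, 6.6 MHz, 10.2 MHz, 11 MHz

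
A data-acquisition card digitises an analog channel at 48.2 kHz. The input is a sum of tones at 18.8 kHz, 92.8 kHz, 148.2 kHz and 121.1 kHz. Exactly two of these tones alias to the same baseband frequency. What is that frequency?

3.6 kHz

fs/2 = 24.1 kHz.
18.8 kHz ≤ fs/2 = 24.1 kHz, passes unchanged.
92.8 kHz mod fs = 44.6 kHz.
44.6 kHz > fs/2 = 24.1 kHz, folds to fs − 44.6 kHz = 3.6 kHz.
148.2 kHz mod fs = 3.6 kHz.
3.6 kHz ≤ fs/2 = 24.1 kHz, appears at 3.6 kHz.
121.1 kHz mod fs = 24.7 kHz.
24.7 kHz > fs/2 = 24.1 kHz, folds to fs − 24.7 kHz = 23.5 kHz.
92.8 kHz and 148.2 kHz both map to 3.6 kHz.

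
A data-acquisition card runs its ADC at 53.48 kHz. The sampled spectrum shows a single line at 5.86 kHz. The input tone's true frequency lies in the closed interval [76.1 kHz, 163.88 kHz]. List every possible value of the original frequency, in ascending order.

Frequencies that alias to 5.86 kHz are k·fs ± 5.86 kHz for integer k ≥ 0.
k=0: 5.86 kHz.
k=1: 47.62 kHz, 59.34 kHz.
k=2: 101.1 kHz, 112.82 kHz.
k=3: 154.58 kHz, 166.3 kHz.
k=4: 208.06 kHz, 219.78 kHz.
Within [76.1 kHz, 163.88 kHz]: 101.1 kHz, 112.82 kHz, 154.58 kHz.

101.1 kHz, 112.82 kHz, 154.58 kHz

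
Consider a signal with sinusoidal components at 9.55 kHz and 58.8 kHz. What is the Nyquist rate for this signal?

Highest-frequency component: 58.8 kHz.
Nyquist rate = 2 × 58.8 kHz = 117.6 kHz.

117.6 kHz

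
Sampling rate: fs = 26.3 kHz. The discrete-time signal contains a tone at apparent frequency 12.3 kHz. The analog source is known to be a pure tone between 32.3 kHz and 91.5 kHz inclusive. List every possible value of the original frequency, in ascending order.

Frequencies that alias to 12.3 kHz are k·fs ± 12.3 kHz for integer k ≥ 0.
k=0: 12.3 kHz.
k=1: 14 kHz, 38.6 kHz.
k=2: 40.3 kHz, 64.9 kHz.
k=3: 66.6 kHz, 91.2 kHz.
k=4: 92.9 kHz, 117.5 kHz.
Within [32.3 kHz, 91.5 kHz]: 38.6 kHz, 40.3 kHz, 64.9 kHz, 66.6 kHz, 91.2 kHz.

38.6 kHz, 40.3 kHz, 64.9 kHz, 66.6 kHz, 91.2 kHz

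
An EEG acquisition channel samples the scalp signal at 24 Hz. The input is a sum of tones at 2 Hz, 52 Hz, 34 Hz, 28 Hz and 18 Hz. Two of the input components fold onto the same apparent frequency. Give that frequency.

4 Hz

fs/2 = 12 Hz.
2 Hz ≤ fs/2 = 12 Hz, passes unchanged.
52 Hz mod fs = 4 Hz.
4 Hz ≤ fs/2 = 12 Hz, appears at 4 Hz.
34 Hz mod fs = 10 Hz.
10 Hz ≤ fs/2 = 12 Hz, appears at 10 Hz.
28 Hz mod fs = 4 Hz.
4 Hz ≤ fs/2 = 12 Hz, appears at 4 Hz.
18 Hz > fs/2 = 12 Hz, folds to fs − 18 Hz = 6 Hz.
28 Hz and 52 Hz both map to 4 Hz.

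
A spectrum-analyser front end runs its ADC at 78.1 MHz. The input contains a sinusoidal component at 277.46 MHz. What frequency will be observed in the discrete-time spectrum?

34.94 MHz

277.46 MHz mod fs = 43.16 MHz.
43.16 MHz > fs/2 = 39.05 MHz, folds to fs − 43.16 MHz = 34.94 MHz.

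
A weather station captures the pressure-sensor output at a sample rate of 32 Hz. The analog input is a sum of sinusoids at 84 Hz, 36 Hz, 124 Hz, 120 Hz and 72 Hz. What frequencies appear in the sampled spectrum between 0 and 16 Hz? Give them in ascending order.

4 Hz, 8 Hz, 12 Hz

fs/2 = 16 Hz.
84 Hz mod fs = 20 Hz.
20 Hz > fs/2 = 16 Hz, folds to fs − 20 Hz = 12 Hz.
36 Hz mod fs = 4 Hz.
4 Hz ≤ fs/2 = 16 Hz, appears at 4 Hz.
124 Hz mod fs = 28 Hz.
28 Hz > fs/2 = 16 Hz, folds to fs − 28 Hz = 4 Hz.
120 Hz mod fs = 24 Hz.
24 Hz > fs/2 = 16 Hz, folds to fs − 24 Hz = 8 Hz.
72 Hz mod fs = 8 Hz.
8 Hz ≤ fs/2 = 16 Hz, appears at 8 Hz.
Distinct values: {4 Hz, 8 Hz, 12 Hz}.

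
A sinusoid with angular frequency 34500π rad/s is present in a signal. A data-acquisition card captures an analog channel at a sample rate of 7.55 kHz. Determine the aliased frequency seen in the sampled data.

ω = 34500π rad/s → f = ω/(2π) = 17250 Hz = 17.25 kHz.
17.25 kHz mod fs = 2.15 kHz.
2.15 kHz ≤ fs/2 = 3.775 kHz, appears at 2.15 kHz.

2.15 kHz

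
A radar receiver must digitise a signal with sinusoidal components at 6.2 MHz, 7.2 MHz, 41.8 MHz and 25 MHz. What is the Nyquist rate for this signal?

Highest-frequency component: 41.8 MHz.
Nyquist rate = 2 × 41.8 MHz = 83.6 MHz.

83.6 MHz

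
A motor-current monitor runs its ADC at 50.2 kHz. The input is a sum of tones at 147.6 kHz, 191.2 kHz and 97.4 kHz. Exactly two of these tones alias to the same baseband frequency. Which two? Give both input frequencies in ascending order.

97.4 kHz, 147.6 kHz

fs/2 = 25.1 kHz.
147.6 kHz mod fs = 47.2 kHz.
47.2 kHz > fs/2 = 25.1 kHz, folds to fs − 47.2 kHz = 3 kHz.
191.2 kHz mod fs = 40.6 kHz.
40.6 kHz > fs/2 = 25.1 kHz, folds to fs − 40.6 kHz = 9.6 kHz.
97.4 kHz mod fs = 47.2 kHz.
47.2 kHz > fs/2 = 25.1 kHz, folds to fs − 47.2 kHz = 3 kHz.
97.4 kHz and 147.6 kHz both map to 3 kHz.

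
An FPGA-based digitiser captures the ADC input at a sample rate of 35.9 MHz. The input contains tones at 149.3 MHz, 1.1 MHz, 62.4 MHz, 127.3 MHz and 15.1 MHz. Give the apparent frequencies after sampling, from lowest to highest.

fs/2 = 17.95 MHz.
149.3 MHz mod fs = 5.7 MHz.
5.7 MHz ≤ fs/2 = 17.95 MHz, appears at 5.7 MHz.
1.1 MHz ≤ fs/2 = 17.95 MHz, passes unchanged.
62.4 MHz mod fs = 26.5 MHz.
26.5 MHz > fs/2 = 17.95 MHz, folds to fs − 26.5 MHz = 9.4 MHz.
127.3 MHz mod fs = 19.6 MHz.
19.6 MHz > fs/2 = 17.95 MHz, folds to fs − 19.6 MHz = 16.3 MHz.
15.1 MHz ≤ fs/2 = 17.95 MHz, passes unchanged.
Distinct values: {1.1 MHz, 5.7 MHz, 9.4 MHz, 15.1 MHz, 16.3 MHz}.

1.1 MHz, 5.7 MHz, 9.4 MHz, 15.1 MHz, 16.3 MHz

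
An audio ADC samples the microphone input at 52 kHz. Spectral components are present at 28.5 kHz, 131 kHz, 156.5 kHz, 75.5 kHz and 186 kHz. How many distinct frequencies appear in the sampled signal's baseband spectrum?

fs/2 = 26 kHz.
28.5 kHz > fs/2 = 26 kHz, folds to fs − 28.5 kHz = 23.5 kHz.
131 kHz mod fs = 27 kHz.
27 kHz > fs/2 = 26 kHz, folds to fs − 27 kHz = 25 kHz.
156.5 kHz mod fs = 0.5 kHz.
0.5 kHz ≤ fs/2 = 26 kHz, appears at 0.5 kHz.
75.5 kHz mod fs = 23.5 kHz.
23.5 kHz ≤ fs/2 = 26 kHz, appears at 23.5 kHz.
186 kHz mod fs = 30 kHz.
30 kHz > fs/2 = 26 kHz, folds to fs − 30 kHz = 22 kHz.
Distinct values: {0.5 kHz, 22 kHz, 23.5 kHz, 25 kHz} → 4.

4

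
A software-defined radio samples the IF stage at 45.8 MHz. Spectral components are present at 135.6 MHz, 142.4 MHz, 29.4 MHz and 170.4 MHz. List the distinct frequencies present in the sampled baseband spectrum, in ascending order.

1.8 MHz, 5 MHz, 12.8 MHz, 16.4 MHz

fs/2 = 22.9 MHz.
135.6 MHz mod fs = 44 MHz.
44 MHz > fs/2 = 22.9 MHz, folds to fs − 44 MHz = 1.8 MHz.
142.4 MHz mod fs = 5 MHz.
5 MHz ≤ fs/2 = 22.9 MHz, appears at 5 MHz.
29.4 MHz > fs/2 = 22.9 MHz, folds to fs − 29.4 MHz = 16.4 MHz.
170.4 MHz mod fs = 33 MHz.
33 MHz > fs/2 = 22.9 MHz, folds to fs − 33 MHz = 12.8 MHz.
Distinct values: {1.8 MHz, 5 MHz, 12.8 MHz, 16.4 MHz}.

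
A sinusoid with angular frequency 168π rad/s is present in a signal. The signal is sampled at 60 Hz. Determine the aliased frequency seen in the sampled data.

24 Hz

ω = 168π rad/s → f = ω/(2π) = 84 Hz.
84 Hz mod fs = 24 Hz.
24 Hz ≤ fs/2 = 30 Hz, appears at 24 Hz.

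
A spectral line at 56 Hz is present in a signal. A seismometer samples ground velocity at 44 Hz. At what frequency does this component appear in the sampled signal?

56 Hz mod fs = 12 Hz.
12 Hz ≤ fs/2 = 22 Hz, appears at 12 Hz.

12 Hz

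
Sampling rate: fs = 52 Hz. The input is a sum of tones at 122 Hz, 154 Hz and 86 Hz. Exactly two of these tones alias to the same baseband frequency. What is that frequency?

18 Hz

fs/2 = 26 Hz.
122 Hz mod fs = 18 Hz.
18 Hz ≤ fs/2 = 26 Hz, appears at 18 Hz.
154 Hz mod fs = 50 Hz.
50 Hz > fs/2 = 26 Hz, folds to fs − 50 Hz = 2 Hz.
86 Hz mod fs = 34 Hz.
34 Hz > fs/2 = 26 Hz, folds to fs − 34 Hz = 18 Hz.
86 Hz and 122 Hz both map to 18 Hz.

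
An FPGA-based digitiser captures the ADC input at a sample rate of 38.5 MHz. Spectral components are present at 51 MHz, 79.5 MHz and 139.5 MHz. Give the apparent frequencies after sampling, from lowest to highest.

2.5 MHz, 12.5 MHz, 14.5 MHz

fs/2 = 19.25 MHz.
51 MHz mod fs = 12.5 MHz.
12.5 MHz ≤ fs/2 = 19.25 MHz, appears at 12.5 MHz.
79.5 MHz mod fs = 2.5 MHz.
2.5 MHz ≤ fs/2 = 19.25 MHz, appears at 2.5 MHz.
139.5 MHz mod fs = 24 MHz.
24 MHz > fs/2 = 19.25 MHz, folds to fs − 24 MHz = 14.5 MHz.
Distinct values: {2.5 MHz, 12.5 MHz, 14.5 MHz}.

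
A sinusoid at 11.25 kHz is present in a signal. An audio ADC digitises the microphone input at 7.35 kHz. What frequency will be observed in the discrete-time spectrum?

11.25 kHz mod fs = 3.9 kHz.
3.9 kHz > fs/2 = 3.675 kHz, folds to fs − 3.9 kHz = 3.45 kHz.

3.45 kHz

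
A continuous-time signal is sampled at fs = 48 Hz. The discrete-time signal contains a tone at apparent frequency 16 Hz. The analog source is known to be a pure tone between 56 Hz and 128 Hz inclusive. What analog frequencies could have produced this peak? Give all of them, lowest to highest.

64 Hz, 80 Hz, 112 Hz, 128 Hz

Frequencies that alias to 16 Hz are k·fs ± 16 Hz for integer k ≥ 0.
k=0: 16 Hz.
k=1: 32 Hz, 64 Hz.
k=2: 80 Hz, 112 Hz.
k=3: 128 Hz, 160 Hz.
k=4: 176 Hz, 208 Hz.
Within [56 Hz, 128 Hz]: 64 Hz, 80 Hz, 112 Hz, 128 Hz.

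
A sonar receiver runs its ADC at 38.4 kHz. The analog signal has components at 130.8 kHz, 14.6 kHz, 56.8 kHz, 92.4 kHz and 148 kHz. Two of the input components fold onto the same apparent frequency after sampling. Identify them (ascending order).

fs/2 = 19.2 kHz.
130.8 kHz mod fs = 15.6 kHz.
15.6 kHz ≤ fs/2 = 19.2 kHz, appears at 15.6 kHz.
14.6 kHz ≤ fs/2 = 19.2 kHz, passes unchanged.
56.8 kHz mod fs = 18.4 kHz.
18.4 kHz ≤ fs/2 = 19.2 kHz, appears at 18.4 kHz.
92.4 kHz mod fs = 15.6 kHz.
15.6 kHz ≤ fs/2 = 19.2 kHz, appears at 15.6 kHz.
148 kHz mod fs = 32.8 kHz.
32.8 kHz > fs/2 = 19.2 kHz, folds to fs − 32.8 kHz = 5.6 kHz.
92.4 kHz and 130.8 kHz both map to 15.6 kHz.

92.4 kHz, 130.8 kHz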